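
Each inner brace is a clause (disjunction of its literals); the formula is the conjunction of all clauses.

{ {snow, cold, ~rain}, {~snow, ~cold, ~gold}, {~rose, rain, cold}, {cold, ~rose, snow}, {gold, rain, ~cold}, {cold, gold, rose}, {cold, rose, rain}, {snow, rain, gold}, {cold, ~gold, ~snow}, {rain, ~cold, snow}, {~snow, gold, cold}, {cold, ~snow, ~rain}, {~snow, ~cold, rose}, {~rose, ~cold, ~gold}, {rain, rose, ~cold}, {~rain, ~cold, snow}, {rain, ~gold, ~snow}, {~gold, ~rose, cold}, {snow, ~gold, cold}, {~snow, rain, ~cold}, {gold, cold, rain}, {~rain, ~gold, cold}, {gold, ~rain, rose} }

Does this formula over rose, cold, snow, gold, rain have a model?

Try snow = 1.
Try cold = 1.
The clause (~gold) is unit, so gold = 0.
The clause (rain) is unit, so rain = 1.
The clause (rose) is unit, so rose = 1.
All clauses are satisfied.
A satisfying assignment: rose=1,  cold=1,  snow=1,  gold=0,  rain=1.

Satisfiable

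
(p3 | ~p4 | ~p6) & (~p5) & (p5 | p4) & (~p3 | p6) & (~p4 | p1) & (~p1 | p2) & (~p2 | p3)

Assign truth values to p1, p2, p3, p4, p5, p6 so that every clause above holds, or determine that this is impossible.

(~p5) alone gives p5 = 0.
(p4) alone gives p4 = 1.
(p1) alone gives p1 = 1.
(p2) alone gives p2 = 1.
(p3) alone gives p3 = 1.
(p6) alone gives p6 = 1.
This assignment satisfies each clause.

p1: 1,  p2: 1,  p3: 1,  p4: 1,  p5: 0,  p6: 1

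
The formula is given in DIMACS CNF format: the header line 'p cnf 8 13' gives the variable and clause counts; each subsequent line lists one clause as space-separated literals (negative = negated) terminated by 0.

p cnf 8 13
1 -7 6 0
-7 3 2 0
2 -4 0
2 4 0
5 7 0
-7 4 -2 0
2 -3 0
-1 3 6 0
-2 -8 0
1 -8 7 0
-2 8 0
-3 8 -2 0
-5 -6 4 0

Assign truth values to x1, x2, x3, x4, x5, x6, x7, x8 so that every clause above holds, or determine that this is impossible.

Case x2 = True:
(¬x8) alone gives x8 = False.
But (x8) is also a unit clause — contradiction.
That branch fails; take x2 = False instead.
(¬x4) alone gives x4 = False.
But (x4) is also a unit clause — contradiction.
Neither x2 = True nor x2 = False works.

UNSATISFIABLE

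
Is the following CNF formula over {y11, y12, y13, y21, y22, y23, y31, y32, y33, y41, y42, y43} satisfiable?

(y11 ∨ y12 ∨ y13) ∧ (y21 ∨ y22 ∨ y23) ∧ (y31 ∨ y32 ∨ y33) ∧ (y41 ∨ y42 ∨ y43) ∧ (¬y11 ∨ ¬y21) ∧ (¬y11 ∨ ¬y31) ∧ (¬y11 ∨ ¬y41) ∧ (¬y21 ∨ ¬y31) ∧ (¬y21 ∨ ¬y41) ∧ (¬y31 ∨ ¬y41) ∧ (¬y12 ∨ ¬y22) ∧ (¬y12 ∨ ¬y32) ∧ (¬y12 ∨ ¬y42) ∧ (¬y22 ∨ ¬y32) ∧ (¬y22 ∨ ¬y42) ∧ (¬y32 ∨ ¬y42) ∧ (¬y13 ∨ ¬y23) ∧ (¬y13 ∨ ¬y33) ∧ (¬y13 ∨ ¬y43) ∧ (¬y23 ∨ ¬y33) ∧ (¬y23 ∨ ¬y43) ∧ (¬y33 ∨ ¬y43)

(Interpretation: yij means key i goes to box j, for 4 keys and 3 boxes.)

Try y11 = False.
Try y12 = True.
The clause (¬y22) is unit, so y22 = False.
The clause (¬y32) is unit, so y32 = False.
The clause (¬y42) is unit, so y42 = False.
Try y21 = True.
The clause (¬y31) is unit, so y31 = False.
The clause (y33) is unit, so y33 = True.
The clause (¬y41) is unit, so y41 = False.
The clause (y43) is unit, so y43 = True.
That conflicts with the unit clause (¬y43).
Undo y21 and try y21 = False.
The clause (y23) is unit, so y23 = True.
The clause (¬y13) is unit, so y13 = False.
The clause (¬y33) is unit, so y33 = False.
The clause (y31) is unit, so y31 = True.
The clause (¬y41) is unit, so y41 = False.
The clause (y43) is unit, so y43 = True.
That conflicts with the unit clause (¬y43).
Both values of y21 lead to a conflict.
Undo y12 and try y12 = False.
The clause (y13) is unit, so y13 = True.
The clause (¬y23) is unit, so y23 = False.
The clause (¬y33) is unit, so y33 = False.
The clause (¬y43) is unit, so y43 = False.
Try y21 = True.
The clause (¬y31) is unit, so y31 = False.
The clause (y32) is unit, so y32 = True.
The clause (¬y41) is unit, so y41 = False.
The clause (y42) is unit, so y42 = True.
That conflicts with the unit clause (¬y42).
Undo y21 and try y21 = False.
The clause (y22) is unit, so y22 = True.
The clause (¬y32) is unit, so y32 = False.
The clause (y31) is unit, so y31 = True.
The clause (¬y41) is unit, so y41 = False.
The clause (y42) is unit, so y42 = True.
That conflicts with the unit clause (¬y42).
Both values of y21 lead to a conflict.
Both values of y12 lead to a conflict.
Undo y11 and try y11 = True.
The clause (¬y21) is unit, so y21 = False.
The clause (¬y31) is unit, so y31 = False.
The clause (¬y41) is unit, so y41 = False.
Try y22 = True.
The clause (¬y12) is unit, so y12 = False.
The clause (¬y32) is unit, so y32 = False.
The clause (y33) is unit, so y33 = True.
The clause (¬y42) is unit, so y42 = False.
The clause (y43) is unit, so y43 = True.
That conflicts with the unit clause (¬y43).
Undo y22 and try y22 = False.
The clause (y23) is unit, so y23 = True.
The clause (¬y13) is unit, so y13 = False.
The clause (¬y33) is unit, so y33 = False.
The clause (y32) is unit, so y32 = True.
The clause (¬y12) is unit, so y12 = False.
The clause (¬y42) is unit, so y42 = False.
The clause (y43) is unit, so y43 = True.
That conflicts with the unit clause (¬y43).
Both values of y22 lead to a conflict.
Both values of y11 lead to a conflict.
No assignment satisfies every clause.

Unsatisfiable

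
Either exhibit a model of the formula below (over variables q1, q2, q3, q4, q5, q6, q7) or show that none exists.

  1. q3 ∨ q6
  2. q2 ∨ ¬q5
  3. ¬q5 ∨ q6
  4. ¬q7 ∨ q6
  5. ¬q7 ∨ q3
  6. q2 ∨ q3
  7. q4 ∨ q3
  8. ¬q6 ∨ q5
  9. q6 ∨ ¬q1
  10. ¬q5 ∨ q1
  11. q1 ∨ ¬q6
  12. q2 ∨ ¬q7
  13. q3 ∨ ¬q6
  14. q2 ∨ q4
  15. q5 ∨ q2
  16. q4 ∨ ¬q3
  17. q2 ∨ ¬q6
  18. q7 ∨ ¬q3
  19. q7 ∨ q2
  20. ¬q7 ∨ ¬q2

UNSATISFIABLE

Case q3 = True:
Unit clause (q4) forces q4 = True.
Unit clause (q7) forces q7 = True.
Unit clause (q6) forces q6 = True.
Unit clause (q5) forces q5 = True.
Unit clause (q2) forces q2 = True.
That conflicts with the unit clause (¬q2).
Backtrack on q3: now try q3 = False.
Unit clause (q6) forces q6 = True.
That conflicts with the unit clause (¬q6).
Neither q3 = True nor q3 = False works.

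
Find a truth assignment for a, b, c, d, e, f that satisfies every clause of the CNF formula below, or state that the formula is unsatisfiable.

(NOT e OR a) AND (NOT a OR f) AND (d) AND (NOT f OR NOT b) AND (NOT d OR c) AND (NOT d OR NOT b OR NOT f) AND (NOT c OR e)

From the singleton clause (d), d = true.
From the singleton clause (c), c = true.
From the singleton clause (e), e = true.
From the singleton clause (a), a = true.
From the singleton clause (f), f = true.
From the singleton clause (NOT b), b = false.
Every clause now holds.

a: true,  b: false,  c: true,  d: true,  e: true,  f: true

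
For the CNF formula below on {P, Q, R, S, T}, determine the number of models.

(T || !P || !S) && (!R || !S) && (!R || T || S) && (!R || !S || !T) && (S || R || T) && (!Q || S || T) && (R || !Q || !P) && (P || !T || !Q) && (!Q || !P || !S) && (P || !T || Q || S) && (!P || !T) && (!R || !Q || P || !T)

3

There are 2^5 = 32 truth assignments over (P, Q, R, S, T).
Split on T. With T = true, the clauses containing T are satisfied and !T drops from the rest; 1 of the 2^4 = 16 assignments to the other variables satisfy what remains.
With T = false, by the same count on the reduced clause set, 2 assignments work.
Total: 1 + 2 = 3.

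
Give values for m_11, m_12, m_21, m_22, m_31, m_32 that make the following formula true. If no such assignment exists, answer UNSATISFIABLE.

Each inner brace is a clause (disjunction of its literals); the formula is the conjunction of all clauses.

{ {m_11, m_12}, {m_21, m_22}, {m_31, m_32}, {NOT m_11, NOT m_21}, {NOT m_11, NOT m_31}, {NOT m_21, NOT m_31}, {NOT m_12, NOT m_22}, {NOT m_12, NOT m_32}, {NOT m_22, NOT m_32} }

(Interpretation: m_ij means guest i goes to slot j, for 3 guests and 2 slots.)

UNSATISFIABLE

Suppose m_11 = true.
From the singleton clause (NOT m_21), m_21 = false.
From the singleton clause (m_22), m_22 = true.
From the singleton clause (NOT m_31), m_31 = false.
From the singleton clause (m_32), m_32 = true.
But (NOT m_32) is also a unit clause — contradiction.
Backtrack on m_11: now try m_11 = false.
From the singleton clause (m_12), m_12 = true.
From the singleton clause (NOT m_22), m_22 = false.
From the singleton clause (m_21), m_21 = true.
From the singleton clause (NOT m_31), m_31 = false.
From the singleton clause (m_32), m_32 = true.
But (NOT m_32) is also a unit clause — contradiction.
Both values of m_11 lead to a conflict.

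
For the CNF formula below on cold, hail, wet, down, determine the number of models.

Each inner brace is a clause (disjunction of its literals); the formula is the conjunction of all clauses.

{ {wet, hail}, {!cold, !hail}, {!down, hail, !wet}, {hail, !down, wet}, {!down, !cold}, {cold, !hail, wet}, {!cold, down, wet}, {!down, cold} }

There are 2^4 = 16 truth assignments over (cold, hail, wet, down).
Check each against the 8 clauses (columns in the order cold, hail, wet, down):
  F F F F  ✗ fails (wet || hail)
  F F F T  ✗ fails (wet || hail)
  F F T F  ✓ satisfies all
  F F T T  ✗ fails (!down || hail || !wet)
  F T F F  ✗ fails (cold || !hail || wet)
  F T F T  ✗ fails (cold || !hail || wet)
  F T T F  ✓ satisfies all
  F T T T  ✗ fails (!down || cold)
  T F F F  ✗ fails (wet || hail)
  T F F T  ✗ fails (wet || hail)
  T F T F  ✓ satisfies all
  T F T T  ✗ fails (!down || hail || !wet)
  T T F F  ✗ fails (!cold || !hail)
  T T F T  ✗ fails (!cold || !hail)
  T T T F  ✗ fails (!cold || !hail)
  T T T T  ✗ fails (!cold || !hail)
3 of the 16 rows are models.

3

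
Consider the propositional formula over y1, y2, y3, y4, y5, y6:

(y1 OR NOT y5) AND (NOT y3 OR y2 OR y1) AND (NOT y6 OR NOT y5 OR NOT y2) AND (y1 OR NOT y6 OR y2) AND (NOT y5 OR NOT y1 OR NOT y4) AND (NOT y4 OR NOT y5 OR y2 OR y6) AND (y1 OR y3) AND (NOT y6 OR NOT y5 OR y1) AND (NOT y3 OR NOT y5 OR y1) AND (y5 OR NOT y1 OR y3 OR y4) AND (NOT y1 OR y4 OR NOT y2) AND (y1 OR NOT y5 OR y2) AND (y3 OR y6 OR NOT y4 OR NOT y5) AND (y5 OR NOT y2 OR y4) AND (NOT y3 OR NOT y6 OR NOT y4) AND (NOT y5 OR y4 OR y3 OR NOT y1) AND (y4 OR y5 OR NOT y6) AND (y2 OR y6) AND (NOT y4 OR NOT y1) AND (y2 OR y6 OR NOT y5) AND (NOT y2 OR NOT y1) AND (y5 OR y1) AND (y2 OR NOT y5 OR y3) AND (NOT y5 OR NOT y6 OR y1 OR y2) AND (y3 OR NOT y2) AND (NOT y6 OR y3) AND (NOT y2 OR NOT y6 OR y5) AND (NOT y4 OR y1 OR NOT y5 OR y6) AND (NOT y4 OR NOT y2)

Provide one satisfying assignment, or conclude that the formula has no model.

y1 ↦ true,  y2 ↦ false,  y3 ↦ true,  y4 ↦ false,  y5 ↦ true,  y6 ↦ true

Suppose y1 = true.
(NOT y4) alone gives y4 = false.
(NOT y2) alone gives y2 = false.
(y6) alone gives y6 = true.
(y5) alone gives y5 = true.
(y3) alone gives y3 = true.
All clauses are satisfied.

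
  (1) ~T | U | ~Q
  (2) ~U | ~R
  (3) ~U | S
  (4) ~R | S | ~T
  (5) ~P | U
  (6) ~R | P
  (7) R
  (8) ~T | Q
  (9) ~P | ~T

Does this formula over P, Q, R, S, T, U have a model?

No

From the singleton clause (R), R = 1.
From the singleton clause (~U), U = 0.
From the singleton clause (~P), P = 0.
Now (P) is unsatisfied and unit — conflict.
No assignment satisfies every clause.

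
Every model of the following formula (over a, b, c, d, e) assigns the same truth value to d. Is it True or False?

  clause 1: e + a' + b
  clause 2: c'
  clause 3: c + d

Suppose d = 0.
From the singleton clause (c'), c = 0.
Now (c) is unsatisfied and unit — conflict.
So every satisfying assignment has d = True.

True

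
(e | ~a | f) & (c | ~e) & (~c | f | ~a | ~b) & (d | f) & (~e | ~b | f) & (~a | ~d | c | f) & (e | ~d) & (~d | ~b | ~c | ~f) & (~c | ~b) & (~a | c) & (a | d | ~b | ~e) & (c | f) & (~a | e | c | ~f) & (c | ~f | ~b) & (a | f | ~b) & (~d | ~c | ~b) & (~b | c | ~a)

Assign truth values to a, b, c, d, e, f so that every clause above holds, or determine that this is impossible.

Suppose c = 1.
Unit clause (~b) forces b = 0.
Suppose d = 0.
Unit clause (f) forces f = 1.
Every clause is now satisfied; a, e are unconstrained.

a=1, b=0, c=1, d=0, e=0, f=1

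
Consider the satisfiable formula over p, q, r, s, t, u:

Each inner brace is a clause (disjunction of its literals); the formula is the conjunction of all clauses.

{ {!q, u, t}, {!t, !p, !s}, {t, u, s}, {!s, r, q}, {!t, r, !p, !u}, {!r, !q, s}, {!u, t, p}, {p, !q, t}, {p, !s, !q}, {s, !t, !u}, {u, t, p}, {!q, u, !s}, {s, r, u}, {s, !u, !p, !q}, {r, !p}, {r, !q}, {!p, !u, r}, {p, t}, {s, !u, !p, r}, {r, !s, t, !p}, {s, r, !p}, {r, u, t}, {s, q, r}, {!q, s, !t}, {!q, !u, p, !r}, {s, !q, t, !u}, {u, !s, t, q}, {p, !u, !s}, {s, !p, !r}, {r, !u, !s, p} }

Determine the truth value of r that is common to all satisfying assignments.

Suppose r = false.
(!p) alone gives p = false.
(!q) alone gives q = false.
(!s) alone gives s = false.
But (s) is also a unit clause — contradiction.
So every satisfying assignment has r = True.

True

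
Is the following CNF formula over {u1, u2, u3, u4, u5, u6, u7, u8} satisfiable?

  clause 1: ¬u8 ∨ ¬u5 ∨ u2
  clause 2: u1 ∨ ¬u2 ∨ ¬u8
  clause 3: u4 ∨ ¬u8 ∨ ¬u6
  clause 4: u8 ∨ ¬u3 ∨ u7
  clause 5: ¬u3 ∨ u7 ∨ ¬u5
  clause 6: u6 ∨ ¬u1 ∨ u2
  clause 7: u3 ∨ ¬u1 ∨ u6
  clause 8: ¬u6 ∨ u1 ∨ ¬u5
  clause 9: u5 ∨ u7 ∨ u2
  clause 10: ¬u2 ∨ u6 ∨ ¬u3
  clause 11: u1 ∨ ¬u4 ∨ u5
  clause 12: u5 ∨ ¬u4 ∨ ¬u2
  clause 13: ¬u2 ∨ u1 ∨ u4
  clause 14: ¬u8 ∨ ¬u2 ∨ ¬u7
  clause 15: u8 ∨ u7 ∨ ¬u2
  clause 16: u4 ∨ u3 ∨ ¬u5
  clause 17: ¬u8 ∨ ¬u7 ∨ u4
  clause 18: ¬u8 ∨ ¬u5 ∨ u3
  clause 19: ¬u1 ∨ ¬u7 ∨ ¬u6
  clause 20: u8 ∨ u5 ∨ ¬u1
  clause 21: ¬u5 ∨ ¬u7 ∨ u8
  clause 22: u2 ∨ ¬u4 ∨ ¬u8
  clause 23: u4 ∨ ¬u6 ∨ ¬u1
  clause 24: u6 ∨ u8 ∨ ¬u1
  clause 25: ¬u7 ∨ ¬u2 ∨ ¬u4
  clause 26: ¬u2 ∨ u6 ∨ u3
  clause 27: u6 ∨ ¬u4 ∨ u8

Suppose u8 = False.
Suppose u3 = False.
Suppose u1 = False.
Suppose u6 = True.
Unit clause (¬u5) forces u5 = False.
Unit clause (¬u4) forces u4 = False.
Unit clause (¬u2) forces u2 = False.
Unit clause (u7) forces u7 = True.
Every clause now holds.
A satisfying assignment: u1: False; u2: False; u3: False; u4: False; u5: False; u6: True; u7: True; u8: False.

Yes, satisfiable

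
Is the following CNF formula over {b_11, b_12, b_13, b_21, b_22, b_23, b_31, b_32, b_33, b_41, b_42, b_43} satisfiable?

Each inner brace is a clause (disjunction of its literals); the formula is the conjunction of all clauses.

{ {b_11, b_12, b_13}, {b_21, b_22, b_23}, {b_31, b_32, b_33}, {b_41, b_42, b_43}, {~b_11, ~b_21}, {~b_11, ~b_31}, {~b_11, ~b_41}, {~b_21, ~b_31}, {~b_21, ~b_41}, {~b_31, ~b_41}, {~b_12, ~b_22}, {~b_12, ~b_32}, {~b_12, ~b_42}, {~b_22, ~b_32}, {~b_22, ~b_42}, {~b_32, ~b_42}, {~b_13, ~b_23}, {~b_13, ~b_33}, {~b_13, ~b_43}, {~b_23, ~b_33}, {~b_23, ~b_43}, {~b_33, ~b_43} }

Branch on b_11: set b_11 = 0.
Branch on b_12: set b_12 = 1.
The clause (~b_22) is unit, so b_22 = 0.
The clause (~b_32) is unit, so b_32 = 0.
The clause (~b_42) is unit, so b_42 = 0.
Branch on b_21: set b_21 = 1.
The clause (~b_31) is unit, so b_31 = 0.
The clause (b_33) is unit, so b_33 = 1.
The clause (~b_41) is unit, so b_41 = 0.
The clause (b_43) is unit, so b_43 = 1.
But (~b_43) is also a unit clause — contradiction.
That branch fails; take b_21 = 0 instead.
The clause (b_23) is unit, so b_23 = 1.
The clause (~b_13) is unit, so b_13 = 0.
The clause (~b_33) is unit, so b_33 = 0.
The clause (b_31) is unit, so b_31 = 1.
The clause (~b_41) is unit, so b_41 = 0.
The clause (b_43) is unit, so b_43 = 1.
But (~b_43) is also a unit clause — contradiction.
Neither b_21 = 1 nor b_21 = 0 works.
That branch fails; take b_12 = 0 instead.
The clause (b_13) is unit, so b_13 = 1.
The clause (~b_23) is unit, so b_23 = 0.
The clause (~b_33) is unit, so b_33 = 0.
The clause (~b_43) is unit, so b_43 = 0.
Branch on b_21: set b_21 = 1.
The clause (~b_31) is unit, so b_31 = 0.
The clause (b_32) is unit, so b_32 = 1.
The clause (~b_41) is unit, so b_41 = 0.
The clause (b_42) is unit, so b_42 = 1.
But (~b_42) is also a unit clause — contradiction.
That branch fails; take b_21 = 0 instead.
The clause (b_22) is unit, so b_22 = 1.
The clause (~b_32) is unit, so b_32 = 0.
The clause (b_31) is unit, so b_31 = 1.
The clause (~b_41) is unit, so b_41 = 0.
The clause (b_42) is unit, so b_42 = 1.
But (~b_42) is also a unit clause — contradiction.
Neither b_21 = 1 nor b_21 = 0 works.
Neither b_12 = 1 nor b_12 = 0 works.
That branch fails; take b_11 = 1 instead.
The clause (~b_21) is unit, so b_21 = 0.
The clause (~b_31) is unit, so b_31 = 0.
The clause (~b_41) is unit, so b_41 = 0.
Branch on b_22: set b_22 = 1.
The clause (~b_12) is unit, so b_12 = 0.
The clause (~b_32) is unit, so b_32 = 0.
The clause (b_33) is unit, so b_33 = 1.
The clause (~b_42) is unit, so b_42 = 0.
The clause (b_43) is unit, so b_43 = 1.
But (~b_43) is also a unit clause — contradiction.
That branch fails; take b_22 = 0 instead.
The clause (b_23) is unit, so b_23 = 1.
The clause (~b_13) is unit, so b_13 = 0.
The clause (~b_33) is unit, so b_33 = 0.
The clause (b_32) is unit, so b_32 = 1.
The clause (~b_12) is unit, so b_12 = 0.
The clause (~b_42) is unit, so b_42 = 0.
The clause (b_43) is unit, so b_43 = 1.
But (~b_43) is also a unit clause — contradiction.
Neither b_22 = 1 nor b_22 = 0 works.
Neither b_11 = 1 nor b_11 = 0 works.
No assignment satisfies every clause.

Unsatisfiable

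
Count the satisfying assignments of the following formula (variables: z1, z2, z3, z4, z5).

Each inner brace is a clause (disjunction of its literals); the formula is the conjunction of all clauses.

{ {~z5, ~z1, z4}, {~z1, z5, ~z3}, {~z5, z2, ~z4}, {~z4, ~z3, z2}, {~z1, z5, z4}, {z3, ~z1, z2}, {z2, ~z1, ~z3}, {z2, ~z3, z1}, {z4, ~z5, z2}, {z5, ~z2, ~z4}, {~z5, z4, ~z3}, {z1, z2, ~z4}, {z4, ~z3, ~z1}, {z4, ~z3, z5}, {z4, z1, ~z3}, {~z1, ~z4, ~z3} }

There are 2^5 = 32 truth assignments over (z1, z2, z3, z4, z5).
Split on z4. With z4 = 1, the clauses containing z4 are satisfied and ~z4 drops from the rest; 3 of the 2^4 = 16 assignments to the other variables satisfy what remains.
With z4 = 0, by the same count on the reduced clause set, 3 assignments work.
(One model: z1=F, z2=F, z3=F, z4=F, z5=F.)
Total: 3 + 3 = 6.

6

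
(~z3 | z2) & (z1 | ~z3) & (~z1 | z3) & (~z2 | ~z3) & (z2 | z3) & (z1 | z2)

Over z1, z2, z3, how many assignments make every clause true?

1

There are 2^3 = 8 truth assignments over (z1, z2, z3).
Split on z1. With z1 = 1, the clauses containing z1 are satisfied and ~z1 drops from the rest; 0 of the 2^2 = 4 assignments to the other variables satisfy what remains.
With z1 = 0, by the same count on the reduced clause set, 1 assignment works.
Total: 0 + 1 = 1.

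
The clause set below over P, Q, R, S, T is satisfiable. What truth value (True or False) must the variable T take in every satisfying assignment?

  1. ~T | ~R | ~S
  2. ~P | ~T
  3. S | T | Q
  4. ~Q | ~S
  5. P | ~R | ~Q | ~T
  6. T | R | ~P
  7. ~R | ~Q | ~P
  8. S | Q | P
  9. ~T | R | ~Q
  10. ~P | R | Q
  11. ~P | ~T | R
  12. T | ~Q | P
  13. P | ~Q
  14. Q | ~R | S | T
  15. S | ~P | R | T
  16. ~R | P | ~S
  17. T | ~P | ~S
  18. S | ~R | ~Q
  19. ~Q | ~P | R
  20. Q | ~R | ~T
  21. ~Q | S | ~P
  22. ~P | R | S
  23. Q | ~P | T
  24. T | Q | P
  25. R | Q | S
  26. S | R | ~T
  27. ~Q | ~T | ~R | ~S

True

Suppose T = 0.
Case S = 1:
(~Q) alone gives Q = 0.
(~P) alone gives P = 0.
But (P) is also a unit clause — contradiction.
So S must be the other value — set S = 0.
(Q) alone gives Q = 1.
(P) alone gives P = 1.
But (~P) is also a unit clause — contradiction.
Neither S = 1 nor S = 0 works.
So every satisfying assignment has T = True.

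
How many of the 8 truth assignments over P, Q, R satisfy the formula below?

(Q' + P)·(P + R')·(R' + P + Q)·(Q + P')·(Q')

1

There are 2^3 = 8 truth assignments over (P, Q, R).
Check each against the 5 clauses (columns in the order P, Q, R):
  F F F  ✓ satisfies all
  F F T  ✗ fails (P + R')
  F T F  ✗ fails (Q' + P)
  F T T  ✗ fails (Q' + P)
  T F F  ✗ fails (Q + P')
  T F T  ✗ fails (Q + P')
  T T F  ✗ fails (Q')
  T T T  ✗ fails (Q')
1 of the 8 rows is a model.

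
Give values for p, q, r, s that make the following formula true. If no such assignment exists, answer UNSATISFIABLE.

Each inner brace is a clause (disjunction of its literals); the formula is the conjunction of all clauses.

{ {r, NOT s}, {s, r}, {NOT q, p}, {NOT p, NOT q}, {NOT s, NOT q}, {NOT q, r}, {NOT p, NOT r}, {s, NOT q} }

Case r = true:
The clause (NOT p) is unit, so p = false.
The clause (NOT q) is unit, so q = false.
No clause remains; s is free.

p ↦ false, q ↦ false, r ↦ true, s ↦ true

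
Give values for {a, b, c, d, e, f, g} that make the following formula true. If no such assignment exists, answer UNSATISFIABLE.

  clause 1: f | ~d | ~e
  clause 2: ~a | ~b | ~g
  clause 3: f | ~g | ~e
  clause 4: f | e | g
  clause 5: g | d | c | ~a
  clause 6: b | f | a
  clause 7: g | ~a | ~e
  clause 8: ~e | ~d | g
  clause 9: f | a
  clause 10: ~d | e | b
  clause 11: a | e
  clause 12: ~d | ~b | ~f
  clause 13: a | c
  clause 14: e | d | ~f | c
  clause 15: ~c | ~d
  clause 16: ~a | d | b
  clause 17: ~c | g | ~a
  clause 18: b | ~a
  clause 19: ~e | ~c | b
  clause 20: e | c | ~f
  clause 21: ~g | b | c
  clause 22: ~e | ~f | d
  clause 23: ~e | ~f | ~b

Suppose f = 1.
Suppose a = 1.
(b) alone gives b = 1.
(~g) alone gives g = 0.
(~e) alone gives e = 0.
(~d) alone gives d = 0.
(c) alone gives c = 1.
That conflicts with the unit clause (~c).
So a must be the other value — set a = 0.
(e) alone gives e = 1.
(c) alone gives c = 1.
(~d) alone gives d = 0.
That conflicts with the unit clause (d).
Neither a = 1 nor a = 0 works.
So f must be the other value — set f = 0.
(a) alone gives a = 1.
(b) alone gives b = 1.
(~g) alone gives g = 0.
(e) alone gives e = 1.
That conflicts with the unit clause (~e).
Neither f = 1 nor f = 0 works.

UNSATISFIABLE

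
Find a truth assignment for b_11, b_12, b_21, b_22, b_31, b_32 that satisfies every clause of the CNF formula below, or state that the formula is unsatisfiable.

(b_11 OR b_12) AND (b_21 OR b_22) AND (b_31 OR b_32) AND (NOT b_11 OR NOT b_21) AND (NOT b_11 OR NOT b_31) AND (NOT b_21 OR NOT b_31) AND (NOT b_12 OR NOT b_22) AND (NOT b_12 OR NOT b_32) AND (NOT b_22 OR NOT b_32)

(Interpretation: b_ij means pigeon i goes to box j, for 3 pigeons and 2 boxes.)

Branch on b_11: set b_11 = true.
Unit clause (NOT b_21) forces b_21 = false.
Unit clause (b_22) forces b_22 = true.
Unit clause (NOT b_31) forces b_31 = false.
Unit clause (b_32) forces b_32 = true.
That conflicts with the unit clause (NOT b_32).
So b_11 must be the other value — set b_11 = false.
Unit clause (b_12) forces b_12 = true.
Unit clause (NOT b_22) forces b_22 = false.
Unit clause (b_21) forces b_21 = true.
Unit clause (NOT b_31) forces b_31 = false.
Unit clause (b_32) forces b_32 = true.
That conflicts with the unit clause (NOT b_32).
Neither b_11 = true nor b_11 = false works.

UNSATISFIABLE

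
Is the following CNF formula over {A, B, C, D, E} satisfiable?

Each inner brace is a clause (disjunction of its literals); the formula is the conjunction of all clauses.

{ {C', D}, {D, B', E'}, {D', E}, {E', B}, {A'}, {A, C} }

Satisfiable

(A') alone gives A = 0.
(C) alone gives C = 1.
(D) alone gives D = 1.
(E) alone gives E = 1.
(B) alone gives B = 1.
This assignment satisfies each clause.
A satisfying assignment: A=0, B=1, C=1, D=1, E=1.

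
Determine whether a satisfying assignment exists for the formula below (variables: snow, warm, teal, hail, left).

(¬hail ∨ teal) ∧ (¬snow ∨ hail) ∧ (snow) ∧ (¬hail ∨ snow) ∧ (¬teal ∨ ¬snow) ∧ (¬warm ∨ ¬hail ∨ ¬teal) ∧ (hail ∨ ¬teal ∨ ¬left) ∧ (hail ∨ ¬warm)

No

The clause (snow) is unit, so snow = True.
The clause (hail) is unit, so hail = True.
The clause (teal) is unit, so teal = True.
But (¬teal) is also a unit clause — contradiction.
No assignment satisfies every clause.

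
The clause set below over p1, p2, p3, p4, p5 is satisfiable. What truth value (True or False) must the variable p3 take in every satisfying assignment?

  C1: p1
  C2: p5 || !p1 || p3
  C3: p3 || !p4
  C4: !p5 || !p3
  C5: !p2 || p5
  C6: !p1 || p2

Suppose p3 = true.
From the singleton clause (p1), p1 = true.
From the singleton clause (!p5), p5 = false.
From the singleton clause (!p2), p2 = false.
Now (p2) is unsatisfied and unit — conflict.
So every satisfying assignment has p3 = False.

False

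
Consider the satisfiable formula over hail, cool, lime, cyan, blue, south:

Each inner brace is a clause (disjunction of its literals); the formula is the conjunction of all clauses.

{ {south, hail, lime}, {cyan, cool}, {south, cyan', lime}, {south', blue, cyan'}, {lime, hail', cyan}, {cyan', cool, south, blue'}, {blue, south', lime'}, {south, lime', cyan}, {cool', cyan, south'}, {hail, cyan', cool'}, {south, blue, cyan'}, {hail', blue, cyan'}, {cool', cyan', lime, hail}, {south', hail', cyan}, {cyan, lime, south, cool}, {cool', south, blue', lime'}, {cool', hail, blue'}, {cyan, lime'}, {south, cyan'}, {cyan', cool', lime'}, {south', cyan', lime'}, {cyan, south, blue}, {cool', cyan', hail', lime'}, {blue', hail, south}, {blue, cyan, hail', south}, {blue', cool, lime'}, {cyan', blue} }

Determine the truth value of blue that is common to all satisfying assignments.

True

Suppose blue = 0.
From the singleton clause (cyan'), cyan = 0.
From the singleton clause (cool), cool = 1.
From the singleton clause (south'), south = 0.
Now (south) is unsatisfied and unit — conflict.
So every satisfying assignment has blue = True.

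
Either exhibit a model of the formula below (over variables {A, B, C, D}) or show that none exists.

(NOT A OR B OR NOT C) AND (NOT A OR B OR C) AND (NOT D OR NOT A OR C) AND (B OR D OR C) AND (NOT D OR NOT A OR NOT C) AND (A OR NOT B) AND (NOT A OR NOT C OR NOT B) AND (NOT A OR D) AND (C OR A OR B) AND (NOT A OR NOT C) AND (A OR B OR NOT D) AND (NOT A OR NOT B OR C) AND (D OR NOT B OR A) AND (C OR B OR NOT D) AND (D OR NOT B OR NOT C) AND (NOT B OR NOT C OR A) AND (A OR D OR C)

A: false,  B: false,  C: true,  D: false

Suppose A = false.
(NOT B) alone gives B = false.
(C) alone gives C = true.
(NOT D) alone gives D = false.
All clauses are satisfied.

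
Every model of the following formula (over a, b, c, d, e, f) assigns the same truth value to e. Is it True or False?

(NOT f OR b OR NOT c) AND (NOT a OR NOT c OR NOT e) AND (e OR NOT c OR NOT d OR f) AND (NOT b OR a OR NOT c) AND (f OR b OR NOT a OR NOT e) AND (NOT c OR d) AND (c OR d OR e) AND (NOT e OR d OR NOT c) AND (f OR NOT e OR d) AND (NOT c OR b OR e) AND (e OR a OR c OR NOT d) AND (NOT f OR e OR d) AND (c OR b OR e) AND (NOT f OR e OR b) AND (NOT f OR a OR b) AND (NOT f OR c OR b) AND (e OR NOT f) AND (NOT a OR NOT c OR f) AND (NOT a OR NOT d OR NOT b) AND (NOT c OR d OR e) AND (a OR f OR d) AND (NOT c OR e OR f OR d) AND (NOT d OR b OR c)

Suppose e = false.
(NOT f) alone gives f = false.
Suppose c = false.
(d) alone gives d = true.
(a) alone gives a = true.
(b) alone gives b = true.
But (NOT b) is also a unit clause — contradiction.
Undo c and try c = true.
(NOT d) alone gives d = false.
But (d) is also a unit clause — contradiction.
Neither c = true nor c = false works.
So every satisfying assignment has e = True.

True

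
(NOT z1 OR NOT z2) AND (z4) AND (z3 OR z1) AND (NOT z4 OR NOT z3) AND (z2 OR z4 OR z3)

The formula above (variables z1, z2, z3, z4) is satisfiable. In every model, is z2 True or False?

False

Suppose z2 = true.
The clause (NOT z1) is unit, so z1 = false.
The clause (z4) is unit, so z4 = true.
The clause (z3) is unit, so z3 = true.
But (NOT z3) is also a unit clause — contradiction.
So every satisfying assignment has z2 = False.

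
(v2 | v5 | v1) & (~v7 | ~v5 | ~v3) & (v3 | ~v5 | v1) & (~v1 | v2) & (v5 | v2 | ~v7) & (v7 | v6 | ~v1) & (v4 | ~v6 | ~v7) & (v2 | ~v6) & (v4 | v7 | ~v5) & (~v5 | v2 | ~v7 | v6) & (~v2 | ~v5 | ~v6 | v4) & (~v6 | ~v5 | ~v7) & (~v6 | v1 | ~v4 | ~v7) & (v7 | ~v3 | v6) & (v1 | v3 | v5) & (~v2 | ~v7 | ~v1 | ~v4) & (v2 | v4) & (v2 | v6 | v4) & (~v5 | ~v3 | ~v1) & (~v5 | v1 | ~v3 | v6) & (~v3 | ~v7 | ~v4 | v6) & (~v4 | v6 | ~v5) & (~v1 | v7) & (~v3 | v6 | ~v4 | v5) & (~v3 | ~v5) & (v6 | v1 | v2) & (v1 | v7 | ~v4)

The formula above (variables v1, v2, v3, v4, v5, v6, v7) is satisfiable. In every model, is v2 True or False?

Suppose v2 = 0.
From the singleton clause (~v1), v1 = 0.
From the singleton clause (v5), v5 = 1.
From the singleton clause (v3), v3 = 1.
That conflicts with the unit clause (~v3).
So every satisfying assignment has v2 = True.

True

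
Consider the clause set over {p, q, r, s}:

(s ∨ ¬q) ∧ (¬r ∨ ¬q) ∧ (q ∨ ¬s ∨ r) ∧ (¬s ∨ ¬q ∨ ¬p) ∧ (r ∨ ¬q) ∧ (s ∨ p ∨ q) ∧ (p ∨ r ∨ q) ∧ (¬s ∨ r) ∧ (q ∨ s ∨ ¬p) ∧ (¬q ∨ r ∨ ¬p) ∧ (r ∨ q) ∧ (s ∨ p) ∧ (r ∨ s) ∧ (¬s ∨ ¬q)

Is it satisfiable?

Satisfiable

Try s = True.
(r) alone gives r = True.
(¬q) alone gives q = False.
All clauses hold; p can take either value.
A satisfying assignment: p: True,  q: False,  r: True,  s: True.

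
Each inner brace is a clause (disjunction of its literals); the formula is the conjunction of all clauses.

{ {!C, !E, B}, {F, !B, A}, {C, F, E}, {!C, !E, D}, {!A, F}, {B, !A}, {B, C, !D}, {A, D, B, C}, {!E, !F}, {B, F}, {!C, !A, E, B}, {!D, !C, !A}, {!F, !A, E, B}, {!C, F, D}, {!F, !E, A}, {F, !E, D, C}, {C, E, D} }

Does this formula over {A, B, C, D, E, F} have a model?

Yes

Suppose A = true.
Unit clause (F) forces F = true.
Unit clause (B) forces B = true.
Unit clause (!E) forces E = false.
Suppose D = false.
Unit clause (C) forces C = true.
Every clause now holds.
A satisfying assignment: A ↦ true, B ↦ true, C ↦ true, D ↦ false, E ↦ false, F ↦ true.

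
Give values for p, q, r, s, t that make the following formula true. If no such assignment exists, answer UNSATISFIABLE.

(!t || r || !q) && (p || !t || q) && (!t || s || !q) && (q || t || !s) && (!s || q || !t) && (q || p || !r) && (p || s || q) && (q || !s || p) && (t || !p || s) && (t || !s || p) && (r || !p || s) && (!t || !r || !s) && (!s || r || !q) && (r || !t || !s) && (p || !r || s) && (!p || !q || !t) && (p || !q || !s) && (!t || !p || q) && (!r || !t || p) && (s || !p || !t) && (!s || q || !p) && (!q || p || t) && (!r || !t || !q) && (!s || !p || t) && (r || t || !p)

UNSATISFIABLE

Case t = false:
Case q = true:
Unit clause (p) forces p = true.
Unit clause (s) forces s = true.
But (!s) is also a unit clause — contradiction.
That branch fails; take q = false instead.
Unit clause (!s) forces s = false.
Unit clause (p) forces p = true.
But (!p) is also a unit clause — contradiction.
Both values of q lead to a conflict.
That branch fails; take t = true instead.
Case r = true:
Unit clause (!s) forces s = false.
Unit clause (!q) forces q = false.
Unit clause (p) forces p = true.
But (!p) is also a unit clause — contradiction.
That branch fails; take r = false instead.
Unit clause (!q) forces q = false.
Unit clause (p) forces p = true.
But (!p) is also a unit clause — contradiction.
Both values of r lead to a conflict.
Both values of t lead to a conflict.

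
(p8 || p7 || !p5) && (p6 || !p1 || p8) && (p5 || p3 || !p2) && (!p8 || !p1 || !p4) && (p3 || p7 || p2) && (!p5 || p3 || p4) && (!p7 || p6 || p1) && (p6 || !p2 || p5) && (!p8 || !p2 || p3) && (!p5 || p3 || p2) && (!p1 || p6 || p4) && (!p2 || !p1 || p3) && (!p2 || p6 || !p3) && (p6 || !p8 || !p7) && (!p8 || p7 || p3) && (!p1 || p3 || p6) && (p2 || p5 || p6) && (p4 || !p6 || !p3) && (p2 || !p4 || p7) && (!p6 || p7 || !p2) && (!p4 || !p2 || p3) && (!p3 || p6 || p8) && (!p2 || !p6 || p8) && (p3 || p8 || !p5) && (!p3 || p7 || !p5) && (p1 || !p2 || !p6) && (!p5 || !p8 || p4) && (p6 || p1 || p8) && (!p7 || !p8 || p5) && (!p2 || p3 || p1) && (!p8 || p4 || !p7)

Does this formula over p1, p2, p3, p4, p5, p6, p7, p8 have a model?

Case p8 = false:
Case p7 = true:
Case p6 = true:
From the singleton clause (!p2), p2 = false.
Case p5 = true:
From the singleton clause (p3), p3 = true.
From the singleton clause (p4), p4 = true.
All clauses hold; p1 can take either value.
A satisfying assignment: p1=false; p2=false; p3=true; p4=true; p5=true; p6=true; p7=true; p8=false.

Yes, satisfiable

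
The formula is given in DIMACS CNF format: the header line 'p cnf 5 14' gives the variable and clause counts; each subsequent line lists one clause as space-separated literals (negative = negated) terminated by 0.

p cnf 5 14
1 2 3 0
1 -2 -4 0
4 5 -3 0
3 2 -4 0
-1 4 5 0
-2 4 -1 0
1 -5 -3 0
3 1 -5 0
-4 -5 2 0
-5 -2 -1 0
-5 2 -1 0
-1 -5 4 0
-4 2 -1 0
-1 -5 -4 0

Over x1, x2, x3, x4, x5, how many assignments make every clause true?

There are 2^5 = 32 truth assignments over (x1, x2, x3, x4, x5).
Split on x2. With x2 = True, the clauses containing x2 are satisfied and ¬x2 drops from the rest; 3 of the 2^4 = 16 assignments to the other variables satisfy what remains.
With x2 = False, by the same count on the reduced clause set, 1 assignment works.
Total: 3 + 1 = 4.

4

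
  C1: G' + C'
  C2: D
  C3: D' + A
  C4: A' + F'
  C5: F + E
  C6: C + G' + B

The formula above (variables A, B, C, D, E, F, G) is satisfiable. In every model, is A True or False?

True

Suppose A = 0.
(D) alone gives D = 1.
But (D') is also a unit clause — contradiction.
So every satisfying assignment has A = True.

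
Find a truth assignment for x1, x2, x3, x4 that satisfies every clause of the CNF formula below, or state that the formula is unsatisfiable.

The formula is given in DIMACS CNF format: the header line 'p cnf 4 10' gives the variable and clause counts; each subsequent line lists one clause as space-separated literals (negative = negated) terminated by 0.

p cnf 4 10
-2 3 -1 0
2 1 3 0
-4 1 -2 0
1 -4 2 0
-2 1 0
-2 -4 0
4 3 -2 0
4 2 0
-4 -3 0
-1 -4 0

Suppose x2 = True.
(x1) alone gives x1 = True.
(x3) alone gives x3 = True.
(¬x4) alone gives x4 = False.
All clauses are satisfied.

x1: True; x2: True; x3: True; x4: False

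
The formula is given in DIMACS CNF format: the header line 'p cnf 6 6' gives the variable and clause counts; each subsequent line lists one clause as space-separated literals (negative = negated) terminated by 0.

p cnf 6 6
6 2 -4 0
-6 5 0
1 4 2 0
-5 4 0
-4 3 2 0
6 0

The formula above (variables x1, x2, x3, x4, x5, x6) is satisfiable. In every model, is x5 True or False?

Suppose x5 = False.
(¬x6) alone gives x6 = False.
That conflicts with the unit clause (x6).
So every satisfying assignment has x5 = True.

True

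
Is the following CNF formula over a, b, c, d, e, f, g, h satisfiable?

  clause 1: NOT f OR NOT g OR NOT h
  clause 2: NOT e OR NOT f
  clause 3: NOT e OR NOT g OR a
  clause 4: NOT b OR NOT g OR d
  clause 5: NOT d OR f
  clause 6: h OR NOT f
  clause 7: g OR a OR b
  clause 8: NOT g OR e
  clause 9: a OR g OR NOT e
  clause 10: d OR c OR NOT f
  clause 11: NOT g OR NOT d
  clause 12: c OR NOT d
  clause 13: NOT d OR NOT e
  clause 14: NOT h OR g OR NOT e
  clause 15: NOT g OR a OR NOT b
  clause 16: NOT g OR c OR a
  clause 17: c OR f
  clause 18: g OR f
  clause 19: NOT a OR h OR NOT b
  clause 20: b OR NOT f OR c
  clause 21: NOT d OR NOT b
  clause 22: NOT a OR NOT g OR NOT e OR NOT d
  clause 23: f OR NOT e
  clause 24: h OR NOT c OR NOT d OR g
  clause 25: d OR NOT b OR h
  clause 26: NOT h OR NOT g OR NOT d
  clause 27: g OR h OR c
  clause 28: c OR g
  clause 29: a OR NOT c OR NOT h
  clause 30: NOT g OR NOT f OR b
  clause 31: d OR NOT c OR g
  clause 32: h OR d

Satisfiable

Suppose e = false.
Unit clause (NOT g) forces g = false.
Unit clause (f) forces f = true.
Unit clause (h) forces h = true.
Unit clause (c) forces c = true.
Unit clause (a) forces a = true.
Unit clause (d) forces d = true.
Unit clause (NOT b) forces b = false.
This assignment satisfies each clause.
A satisfying assignment: a=true, b=false, c=true, d=true, e=false, f=true, g=false, h=true.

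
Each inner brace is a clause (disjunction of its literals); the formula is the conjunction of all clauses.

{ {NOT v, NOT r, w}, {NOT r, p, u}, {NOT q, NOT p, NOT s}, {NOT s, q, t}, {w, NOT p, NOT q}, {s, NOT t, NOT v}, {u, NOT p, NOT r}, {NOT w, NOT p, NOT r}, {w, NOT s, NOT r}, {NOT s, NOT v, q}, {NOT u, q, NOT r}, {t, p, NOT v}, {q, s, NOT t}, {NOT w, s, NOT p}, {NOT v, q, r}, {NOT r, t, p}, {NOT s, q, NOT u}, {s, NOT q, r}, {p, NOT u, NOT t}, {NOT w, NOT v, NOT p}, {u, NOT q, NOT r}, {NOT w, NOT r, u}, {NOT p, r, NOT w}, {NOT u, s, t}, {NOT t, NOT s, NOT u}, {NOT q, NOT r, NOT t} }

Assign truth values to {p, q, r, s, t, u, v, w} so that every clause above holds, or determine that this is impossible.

p: false, q: false, r: false, s: false, t: false, u: false, v: false, w: true

Try v = false.
Try r = false.
Try s = false.
(NOT q) alone gives q = false.
(NOT t) alone gives t = false.
(NOT u) alone gives u = false.
Try w = true.
(NOT p) alone gives p = false.
This assignment satisfies each clause.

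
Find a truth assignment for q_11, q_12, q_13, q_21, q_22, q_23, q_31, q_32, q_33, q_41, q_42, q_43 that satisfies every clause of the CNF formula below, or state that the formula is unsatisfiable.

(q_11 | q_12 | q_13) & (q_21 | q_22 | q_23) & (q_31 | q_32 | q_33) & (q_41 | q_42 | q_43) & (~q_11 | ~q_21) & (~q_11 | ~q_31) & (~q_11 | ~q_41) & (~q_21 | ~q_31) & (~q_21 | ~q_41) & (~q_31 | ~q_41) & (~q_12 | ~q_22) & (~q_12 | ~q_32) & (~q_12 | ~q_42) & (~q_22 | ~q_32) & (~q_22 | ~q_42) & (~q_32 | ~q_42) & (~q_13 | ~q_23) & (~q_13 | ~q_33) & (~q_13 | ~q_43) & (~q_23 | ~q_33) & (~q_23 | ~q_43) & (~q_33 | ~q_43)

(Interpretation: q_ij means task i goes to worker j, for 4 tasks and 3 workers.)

Case q_11 = 0:
Case q_12 = 1:
Unit clause (~q_22) forces q_22 = 0.
Unit clause (~q_32) forces q_32 = 0.
Unit clause (~q_42) forces q_42 = 0.
Case q_21 = 1:
Unit clause (~q_31) forces q_31 = 0.
Unit clause (q_33) forces q_33 = 1.
Unit clause (~q_41) forces q_41 = 0.
Unit clause (q_43) forces q_43 = 1.
That conflicts with the unit clause (~q_43).
So q_21 must be the other value — set q_21 = 0.
Unit clause (q_23) forces q_23 = 1.
Unit clause (~q_13) forces q_13 = 0.
Unit clause (~q_33) forces q_33 = 0.
Unit clause (q_31) forces q_31 = 1.
Unit clause (~q_41) forces q_41 = 0.
Unit clause (q_43) forces q_43 = 1.
That conflicts with the unit clause (~q_43).
Neither q_21 = 1 nor q_21 = 0 works.
So q_12 must be the other value — set q_12 = 0.
Unit clause (q_13) forces q_13 = 1.
Unit clause (~q_23) forces q_23 = 0.
Unit clause (~q_33) forces q_33 = 0.
Unit clause (~q_43) forces q_43 = 0.
Case q_21 = 1:
Unit clause (~q_31) forces q_31 = 0.
Unit clause (q_32) forces q_32 = 1.
Unit clause (~q_41) forces q_41 = 0.
Unit clause (q_42) forces q_42 = 1.
That conflicts with the unit clause (~q_42).
So q_21 must be the other value — set q_21 = 0.
Unit clause (q_22) forces q_22 = 1.
Unit clause (~q_32) forces q_32 = 0.
Unit clause (q_31) forces q_31 = 1.
Unit clause (~q_41) forces q_41 = 0.
Unit clause (q_42) forces q_42 = 1.
That conflicts with the unit clause (~q_42).
Neither q_21 = 1 nor q_21 = 0 works.
Neither q_12 = 1 nor q_12 = 0 works.
So q_11 must be the other value — set q_11 = 1.
Unit clause (~q_21) forces q_21 = 0.
Unit clause (~q_31) forces q_31 = 0.
Unit clause (~q_41) forces q_41 = 0.
Case q_22 = 1:
Unit clause (~q_12) forces q_12 = 0.
Unit clause (~q_32) forces q_32 = 0.
Unit clause (q_33) forces q_33 = 1.
Unit clause (~q_42) forces q_42 = 0.
Unit clause (q_43) forces q_43 = 1.
That conflicts with the unit clause (~q_43).
So q_22 must be the other value — set q_22 = 0.
Unit clause (q_23) forces q_23 = 1.
Unit clause (~q_13) forces q_13 = 0.
Unit clause (~q_33) forces q_33 = 0.
Unit clause (q_32) forces q_32 = 1.
Unit clause (~q_12) forces q_12 = 0.
Unit clause (~q_42) forces q_42 = 0.
Unit clause (q_43) forces q_43 = 1.
That conflicts with the unit clause (~q_43).
Neither q_22 = 1 nor q_22 = 0 works.
Neither q_11 = 1 nor q_11 = 0 works.

UNSATISFIABLE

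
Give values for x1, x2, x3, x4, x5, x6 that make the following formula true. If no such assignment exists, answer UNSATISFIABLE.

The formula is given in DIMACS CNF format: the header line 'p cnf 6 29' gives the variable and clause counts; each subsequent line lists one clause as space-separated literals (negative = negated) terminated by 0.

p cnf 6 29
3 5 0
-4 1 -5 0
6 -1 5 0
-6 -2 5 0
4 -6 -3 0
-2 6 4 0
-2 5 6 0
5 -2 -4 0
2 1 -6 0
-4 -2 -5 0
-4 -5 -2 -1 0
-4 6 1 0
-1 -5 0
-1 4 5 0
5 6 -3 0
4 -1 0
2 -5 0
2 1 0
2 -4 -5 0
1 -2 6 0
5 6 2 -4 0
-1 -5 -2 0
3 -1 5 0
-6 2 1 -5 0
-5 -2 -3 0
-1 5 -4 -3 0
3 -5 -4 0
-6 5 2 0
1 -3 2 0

Branch on x3: set x3 = False.
(x5) alone gives x5 = True.
(¬x1) alone gives x1 = False.
(¬x4) alone gives x4 = False.
(x2) alone gives x2 = True.
(x6) alone gives x6 = True.
This assignment satisfies each clause.

x1=False,  x2=True,  x3=False,  x4=False,  x5=True,  x6=True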